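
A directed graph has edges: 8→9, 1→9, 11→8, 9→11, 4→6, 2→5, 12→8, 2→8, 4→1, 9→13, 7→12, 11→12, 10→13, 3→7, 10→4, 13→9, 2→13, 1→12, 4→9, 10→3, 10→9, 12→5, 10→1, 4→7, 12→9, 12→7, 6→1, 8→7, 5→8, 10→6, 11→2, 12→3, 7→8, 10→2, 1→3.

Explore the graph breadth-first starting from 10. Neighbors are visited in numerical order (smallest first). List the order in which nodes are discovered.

Visit 10; enqueue 1, 2, 3, 4, 6, 9, 13 → queue [1, 2, 3, 4, 6, 9, 13]
Visit 1; enqueue 12 → queue [2, 3, 4, 6, 9, 13, 12]
Visit 2; enqueue 5, 8 → queue [3, 4, 6, 9, 13, 12, 5, 8]
Visit 3; enqueue 7 → queue [4, 6, 9, 13, 12, 5, 8, 7]
Visit 4 → queue [6, 9, 13, 12, 5, 8, 7]
Visit 6 → queue [9, 13, 12, 5, 8, 7]
Visit 9; enqueue 11 → queue [13, 12, 5, 8, 7, 11]
Visit 13 → queue [12, 5, 8, 7, 11]
Visit 12 → queue [5, 8, 7, 11]
Visit 5 → queue [8, 7, 11]
Visit 8 → queue [7, 11]
Visit 7 → queue [11]
Visit 11 → queue []

10 -> 1 -> 2 -> 3 -> 4 -> 6 -> 9 -> 13 -> 12 -> 5 -> 8 -> 7 -> 11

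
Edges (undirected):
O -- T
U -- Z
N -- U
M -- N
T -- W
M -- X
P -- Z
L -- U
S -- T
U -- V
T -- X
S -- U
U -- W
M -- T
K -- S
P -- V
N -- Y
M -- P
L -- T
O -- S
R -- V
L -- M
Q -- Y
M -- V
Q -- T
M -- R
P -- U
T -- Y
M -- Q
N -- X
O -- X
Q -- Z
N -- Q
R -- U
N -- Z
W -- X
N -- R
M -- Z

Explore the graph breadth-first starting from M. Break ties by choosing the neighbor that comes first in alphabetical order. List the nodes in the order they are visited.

M → L → N → P → Q → R → T → V → X → Z → U → Y → O → S → W → K

Visit M; enqueue L, N, P, Q, R, T, V, X, Z → queue [L, N, P, Q, R, T, V, X, Z]
Visit L; enqueue U → queue [N, P, Q, R, T, V, X, Z, U]
Visit N; enqueue Y → queue [P, Q, R, T, V, X, Z, U, Y]
Visit P → queue [Q, R, T, V, X, Z, U, Y]
Visit Q → queue [R, T, V, X, Z, U, Y]
Visit R → queue [T, V, X, Z, U, Y]
Visit T; enqueue O, S, W → queue [V, X, Z, U, Y, O, S, W]
Visit V → queue [X, Z, U, Y, O, S, W]
Visit X → queue [Z, U, Y, O, S, W]
Visit Z → queue [U, Y, O, S, W]
Visit U → queue [Y, O, S, W]
Visit Y → queue [O, S, W]
Visit O → queue [S, W]
Visit S; enqueue K → queue [W, K]
Visit W → queue [K]
Visit K → queue []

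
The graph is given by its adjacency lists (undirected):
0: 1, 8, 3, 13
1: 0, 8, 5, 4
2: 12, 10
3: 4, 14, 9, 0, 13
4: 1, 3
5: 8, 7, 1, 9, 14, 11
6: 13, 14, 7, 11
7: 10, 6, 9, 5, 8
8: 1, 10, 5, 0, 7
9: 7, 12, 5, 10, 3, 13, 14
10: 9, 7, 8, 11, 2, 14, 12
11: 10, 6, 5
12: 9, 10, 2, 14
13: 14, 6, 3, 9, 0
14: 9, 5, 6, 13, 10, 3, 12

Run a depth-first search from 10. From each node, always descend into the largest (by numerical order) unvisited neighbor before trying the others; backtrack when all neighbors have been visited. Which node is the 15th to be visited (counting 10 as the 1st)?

Visit 10
10 → 14
14 → 13
13 → 9
9 → 12
12 → 2
9 → 7
7 → 8
8 → 5
5 → 11
11 → 6
5 → 1
1 → 4
4 → 3
3 → 0

Visit order: 10, 14, 13, 9, 12, 2, 7, 8, 5, 11, 6, 1, 4, 3, 0

0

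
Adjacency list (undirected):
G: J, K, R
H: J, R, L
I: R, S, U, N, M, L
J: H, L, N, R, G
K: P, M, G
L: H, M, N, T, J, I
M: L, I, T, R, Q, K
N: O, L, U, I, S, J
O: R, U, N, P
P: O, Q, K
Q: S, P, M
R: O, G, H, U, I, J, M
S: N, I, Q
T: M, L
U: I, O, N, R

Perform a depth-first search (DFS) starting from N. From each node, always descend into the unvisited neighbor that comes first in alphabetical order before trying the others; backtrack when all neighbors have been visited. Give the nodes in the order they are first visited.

Visit N
N → I
I → L
L → H
H → J
J → G
G → K
K → M
M → Q
Q → P
P → O
O → R
R → U
Q → S
M → T

N, I, L, H, J, G, K, M, Q, P, O, R, U, S, T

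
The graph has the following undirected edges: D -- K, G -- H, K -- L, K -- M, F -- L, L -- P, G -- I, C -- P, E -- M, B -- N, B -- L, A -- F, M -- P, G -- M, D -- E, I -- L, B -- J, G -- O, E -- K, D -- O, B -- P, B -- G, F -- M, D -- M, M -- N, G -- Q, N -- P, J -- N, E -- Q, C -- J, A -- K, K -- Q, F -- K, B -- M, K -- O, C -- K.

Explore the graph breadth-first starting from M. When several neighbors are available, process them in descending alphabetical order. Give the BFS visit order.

Visit M; enqueue P, N, K, G, F, E, D, B → queue [P, N, K, G, F, E, D, B]
Visit P; enqueue L, C → queue [N, K, G, F, E, D, B, L, C]
Visit N; enqueue J → queue [K, G, F, E, D, B, L, C, J]
Visit K; enqueue Q, O, A → queue [G, F, E, D, B, L, C, J, Q, O, A]
Visit G; enqueue I, H → queue [F, E, D, B, L, C, J, Q, O, A, I, H]
Visit F → queue [E, D, B, L, C, J, Q, O, A, I, H]
Visit E → queue [D, B, L, C, J, Q, O, A, I, H]
Visit D → queue [B, L, C, J, Q, O, A, I, H]
Visit B → queue [L, C, J, Q, O, A, I, H]
Visit L → queue [C, J, Q, O, A, I, H]
Visit C → queue [J, Q, O, A, I, H]
Visit J → queue [Q, O, A, I, H]
Visit Q → queue [O, A, I, H]
Visit O → queue [A, I, H]
Visit A → queue [I, H]
Visit I → queue [H]
Visit H → queue []

M, P, N, K, G, F, E, D, B, L, C, J, Q, O, A, I, H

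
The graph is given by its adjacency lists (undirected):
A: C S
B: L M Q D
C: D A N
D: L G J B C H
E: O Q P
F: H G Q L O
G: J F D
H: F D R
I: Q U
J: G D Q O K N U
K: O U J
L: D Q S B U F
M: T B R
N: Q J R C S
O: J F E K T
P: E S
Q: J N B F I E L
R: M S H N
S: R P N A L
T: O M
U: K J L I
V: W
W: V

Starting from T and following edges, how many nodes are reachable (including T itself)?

21

BFS from T visits: T, O, M, J, F, E, K, B, R, G, D, Q, N, U, H, L, P, S, C, I, A
Reachable nodes: 21 of 23 total.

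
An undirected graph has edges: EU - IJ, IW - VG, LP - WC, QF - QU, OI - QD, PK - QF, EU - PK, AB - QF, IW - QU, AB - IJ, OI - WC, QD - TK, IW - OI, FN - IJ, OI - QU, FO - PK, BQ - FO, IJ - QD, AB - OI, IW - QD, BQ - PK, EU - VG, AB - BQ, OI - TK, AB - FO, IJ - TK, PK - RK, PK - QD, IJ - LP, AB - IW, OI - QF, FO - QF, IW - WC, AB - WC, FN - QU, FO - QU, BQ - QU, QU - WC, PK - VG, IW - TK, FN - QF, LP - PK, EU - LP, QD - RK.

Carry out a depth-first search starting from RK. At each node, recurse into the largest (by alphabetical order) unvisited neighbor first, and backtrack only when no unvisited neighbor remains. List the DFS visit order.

RK, QD, TK, OI, WC, QU, QF, PK, VG, IW, AB, IJ, LP, EU, FN, FO, BQ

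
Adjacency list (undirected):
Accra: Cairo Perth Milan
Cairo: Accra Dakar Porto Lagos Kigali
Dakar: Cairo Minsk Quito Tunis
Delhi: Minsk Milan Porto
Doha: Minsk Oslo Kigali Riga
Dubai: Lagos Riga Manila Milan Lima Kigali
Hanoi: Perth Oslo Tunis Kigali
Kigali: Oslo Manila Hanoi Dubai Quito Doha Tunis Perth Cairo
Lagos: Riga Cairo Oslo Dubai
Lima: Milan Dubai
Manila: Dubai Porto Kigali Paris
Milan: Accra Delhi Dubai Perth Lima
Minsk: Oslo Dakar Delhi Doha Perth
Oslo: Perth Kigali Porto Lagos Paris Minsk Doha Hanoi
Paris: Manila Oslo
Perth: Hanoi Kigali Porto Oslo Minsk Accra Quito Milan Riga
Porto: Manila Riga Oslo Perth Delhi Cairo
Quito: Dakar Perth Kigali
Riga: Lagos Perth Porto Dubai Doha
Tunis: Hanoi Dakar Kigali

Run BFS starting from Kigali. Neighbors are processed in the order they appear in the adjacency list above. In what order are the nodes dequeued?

Kigali Oslo Manila Hanoi Dubai Quito Doha Tunis Perth Cairo Porto Lagos Paris Minsk Riga Milan Lima Dakar Accra Delhi

Visit Kigali; enqueue Oslo, Manila, Hanoi, Dubai, Quito, Doha, Tunis, Perth, Cairo → queue [Oslo, Manila, Hanoi, Dubai, Quito, Doha, Tunis, Perth, Cairo]
Visit Oslo; enqueue Porto, Lagos, Paris, Minsk → queue [Manila, Hanoi, Dubai, Quito, Doha, Tunis, Perth, Cairo, Porto, Lagos, Paris, Minsk]
Visit Manila → queue [Hanoi, Dubai, Quito, Doha, Tunis, Perth, Cairo, Porto, Lagos, Paris, Minsk]
Visit Hanoi → queue [Dubai, Quito, Doha, Tunis, Perth, Cairo, Porto, Lagos, Paris, Minsk]
Visit Dubai; enqueue Riga, Milan, Lima → queue [Quito, Doha, Tunis, Perth, Cairo, Porto, Lagos, Paris, Minsk, Riga, Milan, Lima]
Visit Quito; enqueue Dakar → queue [Doha, Tunis, Perth, Cairo, Porto, Lagos, Paris, Minsk, Riga, Milan, Lima, Dakar]
Visit Doha → queue [Tunis, Perth, Cairo, Porto, Lagos, Paris, Minsk, Riga, Milan, Lima, Dakar]
Visit Tunis → queue [Perth, Cairo, Porto, Lagos, Paris, Minsk, Riga, Milan, Lima, Dakar]
Visit Perth; enqueue Accra → queue [Cairo, Porto, Lagos, Paris, Minsk, Riga, Milan, Lima, Dakar, Accra]
Visit Cairo → queue [Porto, Lagos, Paris, Minsk, Riga, Milan, Lima, Dakar, Accra]
Visit Porto; enqueue Delhi → queue [Lagos, Paris, Minsk, Riga, Milan, Lima, Dakar, Accra, Delhi]
Visit Lagos → queue [Paris, Minsk, Riga, Milan, Lima, Dakar, Accra, Delhi]
Visit Paris → queue [Minsk, Riga, Milan, Lima, Dakar, Accra, Delhi]
Visit Minsk → queue [Riga, Milan, Lima, Dakar, Accra, Delhi]
Visit Riga → queue [Milan, Lima, Dakar, Accra, Delhi]
Visit Milan → queue [Lima, Dakar, Accra, Delhi]
Visit Lima → queue [Dakar, Accra, Delhi]
Visit Dakar → queue [Accra, Delhi]
Visit Accra → queue [Delhi]
Visit Delhi → queue []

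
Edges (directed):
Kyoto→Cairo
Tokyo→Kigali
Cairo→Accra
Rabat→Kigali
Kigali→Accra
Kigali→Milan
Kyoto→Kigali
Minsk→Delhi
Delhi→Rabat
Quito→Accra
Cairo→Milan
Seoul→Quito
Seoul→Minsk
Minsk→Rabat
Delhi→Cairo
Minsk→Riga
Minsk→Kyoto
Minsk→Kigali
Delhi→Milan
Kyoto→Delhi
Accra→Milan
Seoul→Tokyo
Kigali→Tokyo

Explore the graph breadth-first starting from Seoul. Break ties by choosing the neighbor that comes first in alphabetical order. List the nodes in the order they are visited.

Seoul -> Minsk -> Quito -> Tokyo -> Delhi -> Kigali -> Kyoto -> Rabat -> Riga -> Accra -> Cairo -> Milan

Visit Seoul; enqueue Minsk, Quito, Tokyo → queue [Minsk, Quito, Tokyo]
Visit Minsk; enqueue Delhi, Kigali, Kyoto, Rabat, Riga → queue [Quito, Tokyo, Delhi, Kigali, Kyoto, Rabat, Riga]
Visit Quito; enqueue Accra → queue [Tokyo, Delhi, Kigali, Kyoto, Rabat, Riga, Accra]
Visit Tokyo → queue [Delhi, Kigali, Kyoto, Rabat, Riga, Accra]
Visit Delhi; enqueue Cairo, Milan → queue [Kigali, Kyoto, Rabat, Riga, Accra, Cairo, Milan]
Visit Kigali → queue [Kyoto, Rabat, Riga, Accra, Cairo, Milan]
Visit Kyoto → queue [Rabat, Riga, Accra, Cairo, Milan]
Visit Rabat → queue [Riga, Accra, Cairo, Milan]
Visit Riga → queue [Accra, Cairo, Milan]
Visit Accra → queue [Cairo, Milan]
Visit Cairo → queue [Milan]
Visit Milan → queue []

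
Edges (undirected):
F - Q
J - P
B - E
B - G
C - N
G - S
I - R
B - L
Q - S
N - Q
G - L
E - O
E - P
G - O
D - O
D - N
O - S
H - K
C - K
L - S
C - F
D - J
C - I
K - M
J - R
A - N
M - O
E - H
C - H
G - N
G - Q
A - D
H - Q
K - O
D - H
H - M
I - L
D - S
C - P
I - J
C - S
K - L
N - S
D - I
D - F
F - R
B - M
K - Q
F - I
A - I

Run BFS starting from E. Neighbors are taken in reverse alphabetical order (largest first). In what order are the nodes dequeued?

Visit E; enqueue P, O, H, B → queue [P, O, H, B]
Visit P; enqueue J, C → queue [O, H, B, J, C]
Visit O; enqueue S, M, K, G, D → queue [H, B, J, C, S, M, K, G, D]
Visit H; enqueue Q → queue [B, J, C, S, M, K, G, D, Q]
Visit B; enqueue L → queue [J, C, S, M, K, G, D, Q, L]
Visit J; enqueue R, I → queue [C, S, M, K, G, D, Q, L, R, I]
Visit C; enqueue N, F → queue [S, M, K, G, D, Q, L, R, I, N, F]
Visit S → queue [M, K, G, D, Q, L, R, I, N, F]
Visit M → queue [K, G, D, Q, L, R, I, N, F]
Visit K → queue [G, D, Q, L, R, I, N, F]
Visit G → queue [D, Q, L, R, I, N, F]
Visit D; enqueue A → queue [Q, L, R, I, N, F, A]
Visit Q → queue [L, R, I, N, F, A]
Visit L → queue [R, I, N, F, A]
Visit R → queue [I, N, F, A]
Visit I → queue [N, F, A]
Visit N → queue [F, A]
Visit F → queue [A]
Visit A → queue []

E, P, O, H, B, J, C, S, M, K, G, D, Q, L, R, I, N, F, A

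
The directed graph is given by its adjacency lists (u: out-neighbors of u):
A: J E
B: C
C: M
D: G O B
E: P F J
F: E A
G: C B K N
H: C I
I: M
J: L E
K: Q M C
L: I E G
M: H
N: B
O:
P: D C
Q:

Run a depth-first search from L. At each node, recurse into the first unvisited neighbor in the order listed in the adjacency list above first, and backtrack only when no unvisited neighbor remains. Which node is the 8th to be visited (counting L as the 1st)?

D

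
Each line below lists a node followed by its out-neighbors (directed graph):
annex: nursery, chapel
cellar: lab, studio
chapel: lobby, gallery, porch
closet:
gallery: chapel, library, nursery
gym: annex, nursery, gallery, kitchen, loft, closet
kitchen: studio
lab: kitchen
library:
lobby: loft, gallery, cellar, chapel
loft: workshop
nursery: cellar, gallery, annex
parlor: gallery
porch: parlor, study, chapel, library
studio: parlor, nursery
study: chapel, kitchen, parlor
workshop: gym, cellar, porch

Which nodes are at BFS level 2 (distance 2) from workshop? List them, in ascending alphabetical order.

annex, chapel, closet, gallery, kitchen, lab, library, loft, nursery, parlor, studio, study

Level 0: workshop
Level 1: cellar, gym, porch
Level 2: annex, chapel, closet, gallery, kitchen, lab, library, loft, nursery, parlor, studio, study
Level 3: lobby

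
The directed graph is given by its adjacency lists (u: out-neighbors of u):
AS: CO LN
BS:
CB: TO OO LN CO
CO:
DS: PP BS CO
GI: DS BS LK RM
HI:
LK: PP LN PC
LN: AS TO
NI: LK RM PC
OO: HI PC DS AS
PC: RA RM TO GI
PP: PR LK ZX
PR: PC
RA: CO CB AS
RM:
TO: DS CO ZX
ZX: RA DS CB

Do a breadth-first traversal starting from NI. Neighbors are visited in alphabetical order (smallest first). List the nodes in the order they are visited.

NI, LK, PC, RM, LN, PP, GI, RA, TO, AS, PR, ZX, BS, DS, CB, CO, OO, HI

Visit NI; enqueue LK, PC, RM → queue [LK, PC, RM]
Visit LK; enqueue LN, PP → queue [PC, RM, LN, PP]
Visit PC; enqueue GI, RA, TO → queue [RM, LN, PP, GI, RA, TO]
Visit RM → queue [LN, PP, GI, RA, TO]
Visit LN; enqueue AS → queue [PP, GI, RA, TO, AS]
Visit PP; enqueue PR, ZX → queue [GI, RA, TO, AS, PR, ZX]
Visit GI; enqueue BS, DS → queue [RA, TO, AS, PR, ZX, BS, DS]
Visit RA; enqueue CB, CO → queue [TO, AS, PR, ZX, BS, DS, CB, CO]
Visit TO → queue [AS, PR, ZX, BS, DS, CB, CO]
Visit AS → queue [PR, ZX, BS, DS, CB, CO]
Visit PR → queue [ZX, BS, DS, CB, CO]
Visit ZX → queue [BS, DS, CB, CO]
Visit BS → queue [DS, CB, CO]
Visit DS → queue [CB, CO]
Visit CB; enqueue OO → queue [CO, OO]
Visit CO → queue [OO]
Visit OO; enqueue HI → queue [HI]
Visit HI → queue []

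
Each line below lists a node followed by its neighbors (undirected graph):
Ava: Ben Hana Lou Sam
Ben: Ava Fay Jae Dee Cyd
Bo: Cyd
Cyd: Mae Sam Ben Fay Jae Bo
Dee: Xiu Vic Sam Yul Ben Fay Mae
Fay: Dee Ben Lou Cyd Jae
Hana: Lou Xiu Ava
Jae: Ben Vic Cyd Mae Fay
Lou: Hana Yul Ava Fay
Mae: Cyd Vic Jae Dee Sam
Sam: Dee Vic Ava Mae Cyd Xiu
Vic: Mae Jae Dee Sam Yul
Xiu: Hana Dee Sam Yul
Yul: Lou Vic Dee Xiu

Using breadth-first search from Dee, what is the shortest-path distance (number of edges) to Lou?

Level 0: Dee
Level 1: Ben, Fay, Mae, Sam, Vic, Xiu, Yul
Level 2: Ava, Cyd, Hana, Jae, Lou
Level 3: Bo
Lou first appears at level 2.

2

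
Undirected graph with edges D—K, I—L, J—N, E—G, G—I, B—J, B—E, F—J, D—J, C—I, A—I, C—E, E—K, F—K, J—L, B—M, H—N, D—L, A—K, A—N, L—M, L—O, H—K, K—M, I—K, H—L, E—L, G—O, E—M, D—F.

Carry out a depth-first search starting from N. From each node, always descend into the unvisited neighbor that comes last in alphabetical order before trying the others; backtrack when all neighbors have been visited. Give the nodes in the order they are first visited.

Visit N
N → J
J → L
L → O
O → G
G → I
I → K
K → M
M → E
E → C
E → B
K → H
K → F
F → D
K → A

N -> J -> L -> O -> G -> I -> K -> M -> E -> C -> B -> H -> F -> D -> A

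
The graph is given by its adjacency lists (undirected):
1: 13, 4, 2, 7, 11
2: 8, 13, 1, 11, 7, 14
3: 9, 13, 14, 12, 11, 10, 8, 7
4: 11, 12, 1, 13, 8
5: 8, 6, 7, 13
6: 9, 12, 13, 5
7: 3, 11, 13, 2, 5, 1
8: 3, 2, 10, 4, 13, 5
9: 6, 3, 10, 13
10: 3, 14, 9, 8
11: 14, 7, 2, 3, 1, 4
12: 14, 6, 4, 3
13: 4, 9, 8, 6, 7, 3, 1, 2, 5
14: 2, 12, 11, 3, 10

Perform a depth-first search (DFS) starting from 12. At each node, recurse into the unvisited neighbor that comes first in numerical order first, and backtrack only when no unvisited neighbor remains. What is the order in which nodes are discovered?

12 -> 3 -> 7 -> 1 -> 2 -> 8 -> 4 -> 11 -> 14 -> 10 -> 9 -> 6 -> 5 -> 13

Visit 12
12 → 3
3 → 7
7 → 1
1 → 2
2 → 8
8 → 4
4 → 11
11 → 14
14 → 10
10 → 9
9 → 6
6 → 5
5 → 13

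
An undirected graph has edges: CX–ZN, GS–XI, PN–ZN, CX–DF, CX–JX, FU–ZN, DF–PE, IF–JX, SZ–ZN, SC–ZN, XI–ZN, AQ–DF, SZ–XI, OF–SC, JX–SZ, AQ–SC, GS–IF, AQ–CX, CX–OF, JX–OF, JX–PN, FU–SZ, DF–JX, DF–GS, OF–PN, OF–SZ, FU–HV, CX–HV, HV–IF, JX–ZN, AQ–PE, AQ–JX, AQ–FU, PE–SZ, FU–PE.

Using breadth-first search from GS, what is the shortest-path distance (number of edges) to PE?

2

Level 0: GS
Level 1: DF, IF, XI
Level 2: AQ, CX, HV, JX, PE, SZ, ZN
Level 3: FU, OF, PN, SC
PE first appears at level 2.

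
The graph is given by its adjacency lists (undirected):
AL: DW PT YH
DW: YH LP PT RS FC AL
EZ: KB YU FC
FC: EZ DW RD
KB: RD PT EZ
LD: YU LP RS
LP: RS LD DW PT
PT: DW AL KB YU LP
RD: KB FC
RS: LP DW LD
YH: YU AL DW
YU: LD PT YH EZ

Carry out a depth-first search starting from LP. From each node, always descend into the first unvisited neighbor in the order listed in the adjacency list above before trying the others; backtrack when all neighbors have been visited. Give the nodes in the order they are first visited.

LP, RS, DW, YH, YU, LD, PT, AL, KB, RD, FC, EZ

Visit LP
LP → RS
RS → DW
DW → YH
YH → YU
YU → LD
YU → PT
PT → AL
PT → KB
KB → RD
RD → FC
FC → EZ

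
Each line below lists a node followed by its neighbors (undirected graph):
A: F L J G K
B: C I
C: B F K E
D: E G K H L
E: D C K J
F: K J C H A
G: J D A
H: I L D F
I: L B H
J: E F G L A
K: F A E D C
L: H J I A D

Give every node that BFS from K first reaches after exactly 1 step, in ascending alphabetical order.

A, C, D, E, F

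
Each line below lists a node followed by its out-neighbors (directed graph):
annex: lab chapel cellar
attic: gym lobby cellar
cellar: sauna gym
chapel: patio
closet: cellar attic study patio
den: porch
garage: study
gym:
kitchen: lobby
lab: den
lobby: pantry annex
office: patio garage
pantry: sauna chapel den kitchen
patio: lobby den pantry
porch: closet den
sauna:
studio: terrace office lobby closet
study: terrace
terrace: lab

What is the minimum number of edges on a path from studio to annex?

2

Level 0: studio
Level 1: closet, lobby, office, terrace
Level 2: annex, attic, cellar, garage, lab, pantry, patio, study
Level 3: chapel, den, gym, kitchen, sauna
Level 4: porch
annex first appears at level 2.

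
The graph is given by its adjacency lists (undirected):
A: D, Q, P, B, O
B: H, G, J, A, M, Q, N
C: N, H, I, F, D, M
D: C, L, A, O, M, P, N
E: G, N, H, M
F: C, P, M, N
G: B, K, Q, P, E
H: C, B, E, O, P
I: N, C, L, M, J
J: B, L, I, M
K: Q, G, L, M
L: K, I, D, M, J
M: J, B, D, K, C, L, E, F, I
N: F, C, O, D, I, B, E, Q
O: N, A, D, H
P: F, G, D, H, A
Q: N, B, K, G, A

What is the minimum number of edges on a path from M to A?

Level 0: M
Level 1: B, C, D, E, F, I, J, K, L
Level 2: A, G, H, N, O, P, Q
A first appears at level 2.

2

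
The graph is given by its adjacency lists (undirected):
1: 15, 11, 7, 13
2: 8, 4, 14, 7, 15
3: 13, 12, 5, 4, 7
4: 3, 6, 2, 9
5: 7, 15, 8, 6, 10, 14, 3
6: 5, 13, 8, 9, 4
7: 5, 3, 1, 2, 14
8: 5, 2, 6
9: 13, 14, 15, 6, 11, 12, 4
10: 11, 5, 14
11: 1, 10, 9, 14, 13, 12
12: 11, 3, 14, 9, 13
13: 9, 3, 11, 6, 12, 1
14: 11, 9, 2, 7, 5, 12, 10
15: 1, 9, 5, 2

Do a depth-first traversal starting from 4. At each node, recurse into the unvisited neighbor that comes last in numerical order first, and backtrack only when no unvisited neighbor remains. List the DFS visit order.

4, 9, 15, 5, 14, 12, 13, 11, 10, 1, 7, 3, 2, 8, 6

Visit 4
4 → 9
9 → 15
15 → 5
5 → 14
14 → 12
12 → 13
13 → 11
11 → 10
11 → 1
1 → 7
7 → 3
7 → 2
2 → 8
8 → 6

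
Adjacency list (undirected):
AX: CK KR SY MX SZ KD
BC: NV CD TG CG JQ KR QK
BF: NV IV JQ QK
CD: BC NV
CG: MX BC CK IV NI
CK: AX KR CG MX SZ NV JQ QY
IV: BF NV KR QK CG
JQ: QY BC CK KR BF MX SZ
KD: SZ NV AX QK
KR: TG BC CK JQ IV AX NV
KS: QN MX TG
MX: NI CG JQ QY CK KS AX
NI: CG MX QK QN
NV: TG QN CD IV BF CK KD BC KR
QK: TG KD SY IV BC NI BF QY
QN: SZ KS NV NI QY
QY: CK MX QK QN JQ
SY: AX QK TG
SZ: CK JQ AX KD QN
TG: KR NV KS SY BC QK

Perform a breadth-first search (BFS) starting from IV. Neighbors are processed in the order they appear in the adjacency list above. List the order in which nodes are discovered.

IV BF NV KR QK CG JQ TG QN CD CK KD BC AX SY NI QY MX SZ KS

Visit IV; enqueue BF, NV, KR, QK, CG → queue [BF, NV, KR, QK, CG]
Visit BF; enqueue JQ → queue [NV, KR, QK, CG, JQ]
Visit NV; enqueue TG, QN, CD, CK, KD, BC → queue [KR, QK, CG, JQ, TG, QN, CD, CK, KD, BC]
Visit KR; enqueue AX → queue [QK, CG, JQ, TG, QN, CD, CK, KD, BC, AX]
Visit QK; enqueue SY, NI, QY → queue [CG, JQ, TG, QN, CD, CK, KD, BC, AX, SY, NI, QY]
Visit CG; enqueue MX → queue [JQ, TG, QN, CD, CK, KD, BC, AX, SY, NI, QY, MX]
Visit JQ; enqueue SZ → queue [TG, QN, CD, CK, KD, BC, AX, SY, NI, QY, MX, SZ]
Visit TG; enqueue KS → queue [QN, CD, CK, KD, BC, AX, SY, NI, QY, MX, SZ, KS]
Visit QN → queue [CD, CK, KD, BC, AX, SY, NI, QY, MX, SZ, KS]
Visit CD → queue [CK, KD, BC, AX, SY, NI, QY, MX, SZ, KS]
Visit CK → queue [KD, BC, AX, SY, NI, QY, MX, SZ, KS]
Visit KD → queue [BC, AX, SY, NI, QY, MX, SZ, KS]
Visit BC → queue [AX, SY, NI, QY, MX, SZ, KS]
Visit AX → queue [SY, NI, QY, MX, SZ, KS]
Visit SY → queue [NI, QY, MX, SZ, KS]
Visit NI → queue [QY, MX, SZ, KS]
Visit QY → queue [MX, SZ, KS]
Visit MX → queue [SZ, KS]
Visit SZ → queue [KS]
Visit KS → queue []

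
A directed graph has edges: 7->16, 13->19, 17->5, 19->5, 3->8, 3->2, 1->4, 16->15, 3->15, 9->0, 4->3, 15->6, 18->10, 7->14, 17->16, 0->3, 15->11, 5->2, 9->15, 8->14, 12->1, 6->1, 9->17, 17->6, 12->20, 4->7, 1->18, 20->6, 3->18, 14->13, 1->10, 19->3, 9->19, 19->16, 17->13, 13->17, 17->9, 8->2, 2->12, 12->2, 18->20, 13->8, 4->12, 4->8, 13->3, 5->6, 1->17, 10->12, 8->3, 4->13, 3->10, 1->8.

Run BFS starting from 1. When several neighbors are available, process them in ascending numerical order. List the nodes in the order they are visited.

Visit 1; enqueue 4, 8, 10, 17, 18 → queue [4, 8, 10, 17, 18]
Visit 4; enqueue 3, 7, 12, 13 → queue [8, 10, 17, 18, 3, 7, 12, 13]
Visit 8; enqueue 2, 14 → queue [10, 17, 18, 3, 7, 12, 13, 2, 14]
Visit 10 → queue [17, 18, 3, 7, 12, 13, 2, 14]
Visit 17; enqueue 5, 6, 9, 16 → queue [18, 3, 7, 12, 13, 2, 14, 5, 6, 9, 16]
Visit 18; enqueue 20 → queue [3, 7, 12, 13, 2, 14, 5, 6, 9, 16, 20]
Visit 3; enqueue 15 → queue [7, 12, 13, 2, 14, 5, 6, 9, 16, 20, 15]
Visit 7 → queue [12, 13, 2, 14, 5, 6, 9, 16, 20, 15]
Visit 12 → queue [13, 2, 14, 5, 6, 9, 16, 20, 15]
Visit 13; enqueue 19 → queue [2, 14, 5, 6, 9, 16, 20, 15, 19]
Visit 2 → queue [14, 5, 6, 9, 16, 20, 15, 19]
Visit 14 → queue [5, 6, 9, 16, 20, 15, 19]
Visit 5 → queue [6, 9, 16, 20, 15, 19]
Visit 6 → queue [9, 16, 20, 15, 19]
Visit 9; enqueue 0 → queue [16, 20, 15, 19, 0]
Visit 16 → queue [20, 15, 19, 0]
Visit 20 → queue [15, 19, 0]
Visit 15; enqueue 11 → queue [19, 0, 11]
Visit 19 → queue [0, 11]
Visit 0 → queue [11]
Visit 11 → queue []

1 → 4 → 8 → 10 → 17 → 18 → 3 → 7 → 12 → 13 → 2 → 14 → 5 → 6 → 9 → 16 → 20 → 15 → 19 → 0 → 11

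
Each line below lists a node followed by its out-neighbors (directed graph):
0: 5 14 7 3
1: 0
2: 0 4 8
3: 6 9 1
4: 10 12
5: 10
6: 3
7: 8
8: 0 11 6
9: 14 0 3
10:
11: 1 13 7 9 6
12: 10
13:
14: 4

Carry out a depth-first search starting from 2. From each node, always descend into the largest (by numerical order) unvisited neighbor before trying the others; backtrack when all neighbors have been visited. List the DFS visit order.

Visit 2
2 → 8
8 → 11
11 → 13
11 → 9
9 → 14
14 → 4
4 → 12
12 → 10
9 → 3
3 → 6
3 → 1
1 → 0
0 → 7
0 → 5

2, 8, 11, 13, 9, 14, 4, 12, 10, 3, 6, 1, 0, 7, 5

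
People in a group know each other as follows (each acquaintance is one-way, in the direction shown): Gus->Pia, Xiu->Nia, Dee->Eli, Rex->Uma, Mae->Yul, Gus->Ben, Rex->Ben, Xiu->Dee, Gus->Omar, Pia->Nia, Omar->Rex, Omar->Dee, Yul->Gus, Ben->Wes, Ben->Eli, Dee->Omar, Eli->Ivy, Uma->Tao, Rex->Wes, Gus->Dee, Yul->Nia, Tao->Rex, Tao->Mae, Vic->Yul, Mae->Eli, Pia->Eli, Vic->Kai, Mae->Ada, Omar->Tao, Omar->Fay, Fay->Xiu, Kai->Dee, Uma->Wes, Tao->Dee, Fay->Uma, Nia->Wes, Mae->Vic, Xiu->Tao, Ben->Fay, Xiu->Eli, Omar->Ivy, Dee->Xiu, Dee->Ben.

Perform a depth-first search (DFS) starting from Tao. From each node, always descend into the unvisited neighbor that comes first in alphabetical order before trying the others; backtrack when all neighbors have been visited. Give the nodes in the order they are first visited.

Tao Dee Ben Eli Ivy Fay Uma Wes Xiu Nia Omar Rex Mae Ada Vic Kai Yul Gus Pia

Visit Tao
Tao → Dee
Dee → Ben
Ben → Eli
Eli → Ivy
Ben → Fay
Fay → Uma
Uma → Wes
Fay → Xiu
Xiu → Nia
Dee → Omar
Omar → Rex
Tao → Mae
Mae → Ada
Mae → Vic
Vic → Kai
Vic → Yul
Yul → Gus
Gus → Pia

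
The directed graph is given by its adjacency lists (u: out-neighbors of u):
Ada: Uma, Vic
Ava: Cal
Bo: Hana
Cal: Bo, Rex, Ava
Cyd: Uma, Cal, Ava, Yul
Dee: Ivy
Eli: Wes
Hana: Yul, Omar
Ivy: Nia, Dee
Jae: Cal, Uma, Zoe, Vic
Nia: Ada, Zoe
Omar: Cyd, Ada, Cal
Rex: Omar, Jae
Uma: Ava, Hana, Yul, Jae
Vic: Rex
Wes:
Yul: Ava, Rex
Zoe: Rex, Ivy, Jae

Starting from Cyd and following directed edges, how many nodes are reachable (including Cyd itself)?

16

BFS from Cyd visits: Cyd, Ava, Cal, Uma, Yul, Bo, Rex, Hana, Jae, Omar, Vic, Zoe, Ada, Ivy, Dee, Nia
Reachable nodes: 16 of 18 total.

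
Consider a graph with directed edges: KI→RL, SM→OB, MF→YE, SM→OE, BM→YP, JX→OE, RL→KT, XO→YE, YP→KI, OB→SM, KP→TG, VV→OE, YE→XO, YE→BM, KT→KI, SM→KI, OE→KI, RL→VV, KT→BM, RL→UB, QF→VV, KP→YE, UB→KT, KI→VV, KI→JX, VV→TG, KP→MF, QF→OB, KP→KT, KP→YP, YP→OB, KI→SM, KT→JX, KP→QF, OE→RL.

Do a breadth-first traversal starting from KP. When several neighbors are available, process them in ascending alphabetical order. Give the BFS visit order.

KP KT MF QF TG YE YP BM JX KI OB VV XO OE RL SM UB

Visit KP; enqueue KT, MF, QF, TG, YE, YP → queue [KT, MF, QF, TG, YE, YP]
Visit KT; enqueue BM, JX, KI → queue [MF, QF, TG, YE, YP, BM, JX, KI]
Visit MF → queue [QF, TG, YE, YP, BM, JX, KI]
Visit QF; enqueue OB, VV → queue [TG, YE, YP, BM, JX, KI, OB, VV]
Visit TG → queue [YE, YP, BM, JX, KI, OB, VV]
Visit YE; enqueue XO → queue [YP, BM, JX, KI, OB, VV, XO]
Visit YP → queue [BM, JX, KI, OB, VV, XO]
Visit BM → queue [JX, KI, OB, VV, XO]
Visit JX; enqueue OE → queue [KI, OB, VV, XO, OE]
Visit KI; enqueue RL, SM → queue [OB, VV, XO, OE, RL, SM]
Visit OB → queue [VV, XO, OE, RL, SM]
Visit VV → queue [XO, OE, RL, SM]
Visit XO → queue [OE, RL, SM]
Visit OE → queue [RL, SM]
Visit RL; enqueue UB → queue [SM, UB]
Visit SM → queue [UB]
Visit UB → queue []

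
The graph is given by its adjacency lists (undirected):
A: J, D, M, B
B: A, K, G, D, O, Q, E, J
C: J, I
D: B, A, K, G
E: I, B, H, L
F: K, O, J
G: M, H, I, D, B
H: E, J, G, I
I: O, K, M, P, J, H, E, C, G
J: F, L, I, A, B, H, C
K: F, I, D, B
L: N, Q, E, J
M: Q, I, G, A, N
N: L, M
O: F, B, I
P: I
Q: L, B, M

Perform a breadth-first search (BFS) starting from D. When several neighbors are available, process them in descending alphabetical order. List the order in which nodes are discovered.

D, K, G, B, A, I, F, M, H, Q, O, J, E, P, C, N, L

Visit D; enqueue K, G, B, A → queue [K, G, B, A]
Visit K; enqueue I, F → queue [G, B, A, I, F]
Visit G; enqueue M, H → queue [B, A, I, F, M, H]
Visit B; enqueue Q, O, J, E → queue [A, I, F, M, H, Q, O, J, E]
Visit A → queue [I, F, M, H, Q, O, J, E]
Visit I; enqueue P, C → queue [F, M, H, Q, O, J, E, P, C]
Visit F → queue [M, H, Q, O, J, E, P, C]
Visit M; enqueue N → queue [H, Q, O, J, E, P, C, N]
Visit H → queue [Q, O, J, E, P, C, N]
Visit Q; enqueue L → queue [O, J, E, P, C, N, L]
Visit O → queue [J, E, P, C, N, L]
Visit J → queue [E, P, C, N, L]
Visit E → queue [P, C, N, L]
Visit P → queue [C, N, L]
Visit C → queue [N, L]
Visit N → queue [L]
Visit L → queue []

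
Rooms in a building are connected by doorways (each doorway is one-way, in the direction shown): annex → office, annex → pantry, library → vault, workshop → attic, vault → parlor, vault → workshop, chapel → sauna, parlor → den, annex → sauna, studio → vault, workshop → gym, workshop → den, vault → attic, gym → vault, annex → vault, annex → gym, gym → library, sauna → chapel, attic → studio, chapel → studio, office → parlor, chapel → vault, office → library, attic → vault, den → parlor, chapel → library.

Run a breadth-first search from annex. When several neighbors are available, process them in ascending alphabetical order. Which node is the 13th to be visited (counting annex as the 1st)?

studio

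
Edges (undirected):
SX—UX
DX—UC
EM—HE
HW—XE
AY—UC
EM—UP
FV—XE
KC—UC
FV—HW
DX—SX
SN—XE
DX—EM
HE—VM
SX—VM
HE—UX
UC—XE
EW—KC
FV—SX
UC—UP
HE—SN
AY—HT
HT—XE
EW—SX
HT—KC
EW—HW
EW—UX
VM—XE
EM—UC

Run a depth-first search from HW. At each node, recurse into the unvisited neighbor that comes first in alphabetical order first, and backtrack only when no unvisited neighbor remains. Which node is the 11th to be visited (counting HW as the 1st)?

XE

Visit HW
HW → EW
EW → KC
KC → HT
HT → AY
AY → UC
UC → DX
DX → EM
EM → HE
HE → SN
SN → XE
XE → FV
FV → SX
SX → UX
SX → VM
EM → UP

Visit order: HW, EW, KC, HT, AY, UC, DX, EM, HE, SN, XE, FV, SX, UX, VM, UP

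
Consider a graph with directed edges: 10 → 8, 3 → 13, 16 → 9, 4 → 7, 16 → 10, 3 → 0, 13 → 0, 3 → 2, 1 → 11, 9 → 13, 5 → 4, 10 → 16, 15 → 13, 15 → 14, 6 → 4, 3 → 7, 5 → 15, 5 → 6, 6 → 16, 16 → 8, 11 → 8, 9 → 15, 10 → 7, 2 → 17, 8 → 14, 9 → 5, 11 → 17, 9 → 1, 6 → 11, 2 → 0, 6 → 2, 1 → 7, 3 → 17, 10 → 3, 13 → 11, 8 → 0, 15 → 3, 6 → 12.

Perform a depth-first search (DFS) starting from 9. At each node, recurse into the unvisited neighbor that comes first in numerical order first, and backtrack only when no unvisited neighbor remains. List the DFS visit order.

Visit 9
9 → 1
1 → 7
1 → 11
11 → 8
8 → 0
8 → 14
11 → 17
9 → 5
5 → 4
5 → 6
6 → 2
6 → 12
6 → 16
16 → 10
10 → 3
3 → 13
5 → 15

9, 1, 7, 11, 8, 0, 14, 17, 5, 4, 6, 2, 12, 16, 10, 3, 13, 15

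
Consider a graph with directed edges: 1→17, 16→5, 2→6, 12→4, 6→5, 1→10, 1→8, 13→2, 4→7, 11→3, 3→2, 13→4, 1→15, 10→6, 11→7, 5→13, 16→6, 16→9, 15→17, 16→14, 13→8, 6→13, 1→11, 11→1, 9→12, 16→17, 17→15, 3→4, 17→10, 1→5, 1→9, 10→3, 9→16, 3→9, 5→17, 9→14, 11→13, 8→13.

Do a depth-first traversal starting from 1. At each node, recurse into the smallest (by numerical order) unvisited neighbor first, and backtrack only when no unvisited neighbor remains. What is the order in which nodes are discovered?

Visit 1
1 → 5
5 → 13
13 → 2
2 → 6
13 → 4
4 → 7
13 → 8
5 → 17
17 → 10
10 → 3
3 → 9
9 → 12
9 → 14
9 → 16
17 → 15
1 → 11

1, 5, 13, 2, 6, 4, 7, 8, 17, 10, 3, 9, 12, 14, 16, 15, 11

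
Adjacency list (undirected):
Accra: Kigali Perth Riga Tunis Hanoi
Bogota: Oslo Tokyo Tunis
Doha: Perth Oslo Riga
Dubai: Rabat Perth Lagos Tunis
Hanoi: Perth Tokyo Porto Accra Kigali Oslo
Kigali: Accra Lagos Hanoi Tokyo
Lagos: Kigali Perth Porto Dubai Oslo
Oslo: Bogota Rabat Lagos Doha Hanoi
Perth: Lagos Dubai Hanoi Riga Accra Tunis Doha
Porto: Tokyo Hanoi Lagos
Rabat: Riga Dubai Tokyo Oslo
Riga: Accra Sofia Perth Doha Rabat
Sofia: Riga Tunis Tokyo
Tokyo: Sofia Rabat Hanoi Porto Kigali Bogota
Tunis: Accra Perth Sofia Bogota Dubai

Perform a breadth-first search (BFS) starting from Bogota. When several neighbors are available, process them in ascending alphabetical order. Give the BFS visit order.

Visit Bogota; enqueue Oslo, Tokyo, Tunis → queue [Oslo, Tokyo, Tunis]
Visit Oslo; enqueue Doha, Hanoi, Lagos, Rabat → queue [Tokyo, Tunis, Doha, Hanoi, Lagos, Rabat]
Visit Tokyo; enqueue Kigali, Porto, Sofia → queue [Tunis, Doha, Hanoi, Lagos, Rabat, Kigali, Porto, Sofia]
Visit Tunis; enqueue Accra, Dubai, Perth → queue [Doha, Hanoi, Lagos, Rabat, Kigali, Porto, Sofia, Accra, Dubai, Perth]
Visit Doha; enqueue Riga → queue [Hanoi, Lagos, Rabat, Kigali, Porto, Sofia, Accra, Dubai, Perth, Riga]
Visit Hanoi → queue [Lagos, Rabat, Kigali, Porto, Sofia, Accra, Dubai, Perth, Riga]
Visit Lagos → queue [Rabat, Kigali, Porto, Sofia, Accra, Dubai, Perth, Riga]
Visit Rabat → queue [Kigali, Porto, Sofia, Accra, Dubai, Perth, Riga]
Visit Kigali → queue [Porto, Sofia, Accra, Dubai, Perth, Riga]
Visit Porto → queue [Sofia, Accra, Dubai, Perth, Riga]
Visit Sofia → queue [Accra, Dubai, Perth, Riga]
Visit Accra → queue [Dubai, Perth, Riga]
Visit Dubai → queue [Perth, Riga]
Visit Perth → queue [Riga]
Visit Riga → queue []

Bogota Oslo Tokyo Tunis Doha Hanoi Lagos Rabat Kigali Porto Sofia Accra Dubai Perth Riga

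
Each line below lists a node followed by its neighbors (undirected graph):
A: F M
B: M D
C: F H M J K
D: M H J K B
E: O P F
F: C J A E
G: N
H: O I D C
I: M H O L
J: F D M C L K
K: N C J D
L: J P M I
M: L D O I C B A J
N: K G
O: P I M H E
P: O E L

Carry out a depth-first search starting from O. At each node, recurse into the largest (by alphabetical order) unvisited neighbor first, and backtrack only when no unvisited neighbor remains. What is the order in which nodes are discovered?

Visit O
O → P
P → L
L → M
M → J
J → K
K → N
N → G
K → D
D → H
H → I
H → C
C → F
F → E
F → A
D → B

O -> P -> L -> M -> J -> K -> N -> G -> D -> H -> I -> C -> F -> E -> A -> B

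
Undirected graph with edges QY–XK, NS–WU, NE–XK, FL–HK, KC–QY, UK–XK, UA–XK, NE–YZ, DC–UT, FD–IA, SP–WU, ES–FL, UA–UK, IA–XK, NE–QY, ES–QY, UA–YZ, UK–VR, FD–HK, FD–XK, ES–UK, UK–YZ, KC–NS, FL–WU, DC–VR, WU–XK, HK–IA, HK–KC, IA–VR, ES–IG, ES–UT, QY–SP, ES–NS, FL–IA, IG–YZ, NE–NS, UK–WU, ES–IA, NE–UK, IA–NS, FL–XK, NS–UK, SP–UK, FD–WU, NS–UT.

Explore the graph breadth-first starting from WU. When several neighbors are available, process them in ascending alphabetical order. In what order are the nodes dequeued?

WU, FD, FL, NS, SP, UK, XK, HK, IA, ES, KC, NE, UT, QY, UA, VR, YZ, IG, DC

Visit WU; enqueue FD, FL, NS, SP, UK, XK → queue [FD, FL, NS, SP, UK, XK]
Visit FD; enqueue HK, IA → queue [FL, NS, SP, UK, XK, HK, IA]
Visit FL; enqueue ES → queue [NS, SP, UK, XK, HK, IA, ES]
Visit NS; enqueue KC, NE, UT → queue [SP, UK, XK, HK, IA, ES, KC, NE, UT]
Visit SP; enqueue QY → queue [UK, XK, HK, IA, ES, KC, NE, UT, QY]
Visit UK; enqueue UA, VR, YZ → queue [XK, HK, IA, ES, KC, NE, UT, QY, UA, VR, YZ]
Visit XK → queue [HK, IA, ES, KC, NE, UT, QY, UA, VR, YZ]
Visit HK → queue [IA, ES, KC, NE, UT, QY, UA, VR, YZ]
Visit IA → queue [ES, KC, NE, UT, QY, UA, VR, YZ]
Visit ES; enqueue IG → queue [KC, NE, UT, QY, UA, VR, YZ, IG]
Visit KC → queue [NE, UT, QY, UA, VR, YZ, IG]
Visit NE → queue [UT, QY, UA, VR, YZ, IG]
Visit UT; enqueue DC → queue [QY, UA, VR, YZ, IG, DC]
Visit QY → queue [UA, VR, YZ, IG, DC]
Visit UA → queue [VR, YZ, IG, DC]
Visit VR → queue [YZ, IG, DC]
Visit YZ → queue [IG, DC]
Visit IG → queue [DC]
Visit DC → queue []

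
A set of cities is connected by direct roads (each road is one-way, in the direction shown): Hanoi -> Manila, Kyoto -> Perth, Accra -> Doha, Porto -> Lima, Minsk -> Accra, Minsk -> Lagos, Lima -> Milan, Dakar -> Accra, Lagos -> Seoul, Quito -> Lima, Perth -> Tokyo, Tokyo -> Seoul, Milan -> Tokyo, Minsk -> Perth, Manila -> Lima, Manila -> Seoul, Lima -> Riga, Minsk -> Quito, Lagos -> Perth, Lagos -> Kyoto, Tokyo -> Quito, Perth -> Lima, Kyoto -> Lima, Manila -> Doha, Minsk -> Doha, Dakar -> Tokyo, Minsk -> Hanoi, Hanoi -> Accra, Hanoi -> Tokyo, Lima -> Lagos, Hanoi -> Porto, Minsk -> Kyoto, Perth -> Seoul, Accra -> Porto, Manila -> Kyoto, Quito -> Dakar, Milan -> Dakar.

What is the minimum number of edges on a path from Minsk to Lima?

2

Level 0: Minsk
Level 1: Accra, Doha, Hanoi, Kyoto, Lagos, Perth, Quito
Level 2: Dakar, Lima, Manila, Porto, Seoul, Tokyo
Level 3: Milan, Riga
Lima first appears at level 2.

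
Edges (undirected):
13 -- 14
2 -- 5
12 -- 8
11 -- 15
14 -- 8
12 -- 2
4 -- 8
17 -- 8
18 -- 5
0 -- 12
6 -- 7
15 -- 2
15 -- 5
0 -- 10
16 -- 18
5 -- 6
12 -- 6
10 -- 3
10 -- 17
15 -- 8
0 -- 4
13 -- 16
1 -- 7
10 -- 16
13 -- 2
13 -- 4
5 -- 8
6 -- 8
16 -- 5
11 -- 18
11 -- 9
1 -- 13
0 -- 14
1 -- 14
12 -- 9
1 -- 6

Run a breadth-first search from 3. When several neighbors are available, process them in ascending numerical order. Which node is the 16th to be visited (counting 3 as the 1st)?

Visit 3; enqueue 10 → queue [10]
Visit 10; enqueue 0, 16, 17 → queue [0, 16, 17]
Visit 0; enqueue 4, 12, 14 → queue [16, 17, 4, 12, 14]
Visit 16; enqueue 5, 13, 18 → queue [17, 4, 12, 14, 5, 13, 18]
Visit 17; enqueue 8 → queue [4, 12, 14, 5, 13, 18, 8]
Visit 4 → queue [12, 14, 5, 13, 18, 8]
Visit 12; enqueue 2, 6, 9 → queue [14, 5, 13, 18, 8, 2, 6, 9]
Visit 14; enqueue 1 → queue [5, 13, 18, 8, 2, 6, 9, 1]
Visit 5; enqueue 15 → queue [13, 18, 8, 2, 6, 9, 1, 15]
Visit 13 → queue [18, 8, 2, 6, 9, 1, 15]
Visit 18; enqueue 11 → queue [8, 2, 6, 9, 1, 15, 11]
Visit 8 → queue [2, 6, 9, 1, 15, 11]
Visit 2 → queue [6, 9, 1, 15, 11]
Visit 6; enqueue 7 → queue [9, 1, 15, 11, 7]
Visit 9 → queue [1, 15, 11, 7]
Visit 1 → queue [15, 11, 7]
Visit 15 → queue [11, 7]
Visit 11 → queue [7]
Visit 7 → queue []

Visit order: 3, 10, 0, 16, 17, 4, 12, 14, 5, 13, 18, 8, 2, 6, 9, 1, 15, 11, 7

1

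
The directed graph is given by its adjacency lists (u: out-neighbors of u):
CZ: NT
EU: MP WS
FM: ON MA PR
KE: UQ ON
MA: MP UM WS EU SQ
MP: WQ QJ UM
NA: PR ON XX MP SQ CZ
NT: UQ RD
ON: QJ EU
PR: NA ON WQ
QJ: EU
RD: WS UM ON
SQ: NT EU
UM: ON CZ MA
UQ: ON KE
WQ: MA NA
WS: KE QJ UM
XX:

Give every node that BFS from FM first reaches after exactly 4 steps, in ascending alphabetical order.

Level 0: FM
Level 1: MA, ON, PR
Level 2: EU, MP, NA, QJ, SQ, UM, WQ, WS
Level 3: CZ, KE, NT, XX
Level 4: RD, UQ

RD, UQ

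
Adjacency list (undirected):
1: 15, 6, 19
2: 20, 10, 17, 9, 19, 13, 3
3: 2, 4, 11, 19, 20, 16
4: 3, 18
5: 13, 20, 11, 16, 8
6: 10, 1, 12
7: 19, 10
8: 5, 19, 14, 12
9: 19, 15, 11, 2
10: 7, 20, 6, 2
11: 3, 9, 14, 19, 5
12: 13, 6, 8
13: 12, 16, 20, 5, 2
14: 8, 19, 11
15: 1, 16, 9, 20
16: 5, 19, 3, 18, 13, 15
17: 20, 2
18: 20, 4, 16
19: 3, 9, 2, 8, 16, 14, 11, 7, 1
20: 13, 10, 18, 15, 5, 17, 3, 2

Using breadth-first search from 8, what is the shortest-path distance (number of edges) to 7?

2

Level 0: 8
Level 1: 5, 12, 14, 19
Level 2: 1, 2, 3, 6, 7, 9, 11, 13, 16, 20
Level 3: 4, 10, 15, 17, 18
7 first appears at level 2.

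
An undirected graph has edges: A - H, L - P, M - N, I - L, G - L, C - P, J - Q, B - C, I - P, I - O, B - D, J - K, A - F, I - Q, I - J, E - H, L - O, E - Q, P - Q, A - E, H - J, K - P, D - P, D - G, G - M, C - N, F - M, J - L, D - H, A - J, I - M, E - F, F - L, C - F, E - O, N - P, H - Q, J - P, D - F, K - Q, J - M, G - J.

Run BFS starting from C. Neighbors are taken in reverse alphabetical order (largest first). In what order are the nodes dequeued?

C -> P -> N -> F -> B -> Q -> L -> K -> J -> I -> D -> M -> E -> A -> H -> O -> G

Visit C; enqueue P, N, F, B → queue [P, N, F, B]
Visit P; enqueue Q, L, K, J, I, D → queue [N, F, B, Q, L, K, J, I, D]
Visit N; enqueue M → queue [F, B, Q, L, K, J, I, D, M]
Visit F; enqueue E, A → queue [B, Q, L, K, J, I, D, M, E, A]
Visit B → queue [Q, L, K, J, I, D, M, E, A]
Visit Q; enqueue H → queue [L, K, J, I, D, M, E, A, H]
Visit L; enqueue O, G → queue [K, J, I, D, M, E, A, H, O, G]
Visit K → queue [J, I, D, M, E, A, H, O, G]
Visit J → queue [I, D, M, E, A, H, O, G]
Visit I → queue [D, M, E, A, H, O, G]
Visit D → queue [M, E, A, H, O, G]
Visit M → queue [E, A, H, O, G]
Visit E → queue [A, H, O, G]
Visit A → queue [H, O, G]
Visit H → queue [O, G]
Visit O → queue [G]
Visit G → queue []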